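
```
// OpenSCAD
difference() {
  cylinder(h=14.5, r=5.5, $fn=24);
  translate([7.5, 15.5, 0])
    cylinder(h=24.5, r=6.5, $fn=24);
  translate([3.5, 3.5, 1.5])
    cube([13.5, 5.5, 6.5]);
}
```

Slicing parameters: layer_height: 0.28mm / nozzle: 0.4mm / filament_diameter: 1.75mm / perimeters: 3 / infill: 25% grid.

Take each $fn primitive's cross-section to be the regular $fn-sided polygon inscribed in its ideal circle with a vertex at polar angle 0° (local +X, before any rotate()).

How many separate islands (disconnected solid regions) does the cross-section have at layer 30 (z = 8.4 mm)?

At z = 8.4 mm: the cylinder: section is a regular 24-gon, circumradius r=5.5; the r=6.5 cylinder at (7.5, 15.5) contributes a regular 24-gon of circumradius 6.5; the cube at (3.5, 3.5) does not reach this height (z outside [1.5, 8]); Subtracting the remaining from the first: starting from the r=5.5 cylinder, the r=6.5 cylinder at (7.5, 15.5) misses the remaining region (no effect) — 1 connected region. Overall, the cross-section is a single solid region. Island count = 1.

1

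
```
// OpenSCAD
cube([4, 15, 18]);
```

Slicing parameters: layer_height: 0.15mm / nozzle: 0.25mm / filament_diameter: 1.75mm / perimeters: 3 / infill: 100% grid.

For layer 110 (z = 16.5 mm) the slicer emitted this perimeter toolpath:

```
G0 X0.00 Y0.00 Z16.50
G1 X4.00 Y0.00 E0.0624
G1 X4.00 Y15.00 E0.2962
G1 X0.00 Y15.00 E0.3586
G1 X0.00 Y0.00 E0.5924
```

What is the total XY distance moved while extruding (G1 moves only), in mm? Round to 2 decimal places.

38.00 mm

Sum the Euclidean lengths of each G1 segment: total = 38.00 mm.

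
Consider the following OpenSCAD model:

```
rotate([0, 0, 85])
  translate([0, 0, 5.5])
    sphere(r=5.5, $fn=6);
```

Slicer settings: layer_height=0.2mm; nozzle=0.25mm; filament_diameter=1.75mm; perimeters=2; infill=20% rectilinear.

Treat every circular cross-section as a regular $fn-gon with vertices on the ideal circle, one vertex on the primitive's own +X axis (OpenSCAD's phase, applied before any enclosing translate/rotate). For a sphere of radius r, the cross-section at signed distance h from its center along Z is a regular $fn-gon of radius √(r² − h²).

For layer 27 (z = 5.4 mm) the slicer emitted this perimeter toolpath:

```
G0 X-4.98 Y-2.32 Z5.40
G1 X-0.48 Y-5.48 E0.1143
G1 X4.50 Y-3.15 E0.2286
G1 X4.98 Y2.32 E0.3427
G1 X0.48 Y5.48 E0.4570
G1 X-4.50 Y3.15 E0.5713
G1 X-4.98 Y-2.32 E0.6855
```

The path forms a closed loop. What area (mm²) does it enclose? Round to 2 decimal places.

Apply the shoelace formula to the sequence of (X, Y) vertices; enclosed area = 78.48 mm².

78.48 mm²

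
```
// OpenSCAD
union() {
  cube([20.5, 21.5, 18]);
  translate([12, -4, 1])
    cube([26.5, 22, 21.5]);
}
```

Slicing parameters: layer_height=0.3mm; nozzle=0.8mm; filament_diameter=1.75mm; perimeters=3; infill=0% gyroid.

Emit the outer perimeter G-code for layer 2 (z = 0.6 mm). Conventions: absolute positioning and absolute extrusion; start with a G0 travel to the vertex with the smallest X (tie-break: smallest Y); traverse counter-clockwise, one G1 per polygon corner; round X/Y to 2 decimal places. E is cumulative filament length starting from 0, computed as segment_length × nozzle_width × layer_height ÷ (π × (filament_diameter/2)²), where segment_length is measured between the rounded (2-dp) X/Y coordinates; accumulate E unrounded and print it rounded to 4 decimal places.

At z = 0.6 mm: the cube is present — its section is the full 20.5×21.5 rectangle; the cube at (12, -4) does not reach this height (z outside [1, 22.5]); Combining (union): only the 20.5×21.5 cube is present, so the union is just that shape — 1 connected region. The outline is a single polygon with 4 vertices. Extrusion per mm of travel: 0.8 × 0.3 / (π × 0.875²) = 0.099780. Accumulating E over each segment gives final E = 8.3816.

G0 X0.00 Y0.00 Z0.60
G1 X20.50 Y0.00 E2.0455
G1 X20.50 Y21.50 E4.1908
G1 X0.00 Y21.50 E6.2363
G1 X0.00 Y0.00 E8.3816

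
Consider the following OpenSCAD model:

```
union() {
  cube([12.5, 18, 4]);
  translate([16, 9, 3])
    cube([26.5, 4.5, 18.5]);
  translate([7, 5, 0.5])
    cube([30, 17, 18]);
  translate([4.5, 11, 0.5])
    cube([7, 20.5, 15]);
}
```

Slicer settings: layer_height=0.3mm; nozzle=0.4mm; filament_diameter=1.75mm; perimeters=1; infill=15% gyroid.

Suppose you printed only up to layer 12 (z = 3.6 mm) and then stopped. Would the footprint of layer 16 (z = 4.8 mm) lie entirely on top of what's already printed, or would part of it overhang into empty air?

entirely on top

Compare the two slices. At z = 3.6: the cube is present — its section is the full 12.5×18 rectangle (area 225.00 mm²); the 26.5×4.5 cube at (16, 9) contributes its full rectangle (area 119.25 mm²); the cube at (7, 5) (footprint 30×17) is included at this height (area 510.00 mm²); the cube at (4.5, 11) is present — its section is the full 7×20.5 rectangle (area 143.50 mm²); Merging all regions: the regions partially overlap — summed areas 997.75 mm² minus the doubly-counted overlap 233.00 mm² gives 764.75 mm² — area = 764.75 mm². At z = 4.8: the cube is absent (z outside [0, 4]); the 26.5×4.5 cube at (16, 9) contributes its full rectangle (area 119.25 mm²); the cube at (7, 5) is present — its section is the full 30×17 rectangle (area 510.00 mm²); the 7×20.5 cube at (4.5, 11) contributes its full rectangle (area 143.50 mm²); Taking the union: the regions partially overlap — summed areas 772.75 mm² minus the doubly-counted overlap 144.00 mm² gives 628.75 mm² — area = 628.75 mm². Checking containment: the cross-section at z = 4.8 is a subset of the cross-section at z = 3.6.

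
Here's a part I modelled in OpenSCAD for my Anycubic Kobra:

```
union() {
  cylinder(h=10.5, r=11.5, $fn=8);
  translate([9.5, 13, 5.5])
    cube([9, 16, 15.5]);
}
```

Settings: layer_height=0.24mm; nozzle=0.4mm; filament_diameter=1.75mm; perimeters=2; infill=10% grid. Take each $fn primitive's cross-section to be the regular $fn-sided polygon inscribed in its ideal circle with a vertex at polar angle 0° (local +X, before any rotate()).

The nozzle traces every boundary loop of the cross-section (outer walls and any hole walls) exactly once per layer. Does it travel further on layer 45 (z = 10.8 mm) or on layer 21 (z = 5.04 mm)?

layer 21 (z = 5.04 mm)

Layer 45 (z = 10.8): the cylinder is not intersected at this z (z outside [0, 10.5]); the cube at (9.5, 13) is present — its section is the full 9×16 rectangle (perimeter 50.00 mm); Taking the union: only the 9×16 cube at (9.5, 13) is present, so the union is just that shape — boundary = 50.00 mm. So its perimeter = 50.00 mm. Layer 21 (z = 5.04): the r=11.5 cylinder contributes a regular 8-gon of circumradius 11.5 (perimeter = 2·8·11.500·sin(180°/8) = 70.41 mm); the cube at (9.5, 13) is absent (z outside [5.5, 21]); Taking the union: only the r=11.5 cylinder is present, so the union is just that shape — boundary = 70.41 mm. So its perimeter = 70.41 mm. Layer 21 is larger (70.41 vs 50.00 mm).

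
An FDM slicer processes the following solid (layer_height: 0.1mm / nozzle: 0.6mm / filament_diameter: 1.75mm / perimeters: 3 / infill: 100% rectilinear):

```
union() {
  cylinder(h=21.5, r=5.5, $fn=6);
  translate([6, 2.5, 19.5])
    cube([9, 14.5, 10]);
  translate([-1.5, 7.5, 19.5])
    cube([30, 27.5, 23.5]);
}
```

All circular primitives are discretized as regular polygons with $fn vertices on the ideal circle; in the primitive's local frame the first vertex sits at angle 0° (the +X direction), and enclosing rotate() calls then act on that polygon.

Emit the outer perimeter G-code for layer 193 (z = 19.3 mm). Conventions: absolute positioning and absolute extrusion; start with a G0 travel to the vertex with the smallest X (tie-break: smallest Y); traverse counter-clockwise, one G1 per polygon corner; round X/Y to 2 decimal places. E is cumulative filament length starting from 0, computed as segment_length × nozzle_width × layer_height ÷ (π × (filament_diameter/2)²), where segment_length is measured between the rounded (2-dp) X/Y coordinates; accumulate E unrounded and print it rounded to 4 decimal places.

At z = 19.3 mm: the cylinder: section is a regular 6-gon, circumradius r=5.5; the cube at (6, 2.5) does not reach this height (z outside [19.5, 29.5]); the cube at (-1.5, 7.5) is absent (z outside [19.5, 43]); Taking the union: only the r=5.5 cylinder is present, so the union is just that shape — 1 connected region. The outline is a single polygon with 6 vertices. Extrusion per mm of travel: 0.6 × 0.1 / (π × 0.875²) = 0.024945. Accumulating E over each segment gives final E = 0.8229.

G0 X-5.50 Y0.00 Z19.30
G1 X-2.75 Y-4.76 E0.1371
G1 X2.75 Y-4.76 E0.2743
G1 X5.50 Y0.00 E0.4115
G1 X2.75 Y4.76 E0.5486
G1 X-2.75 Y4.76 E0.6858
G1 X-5.50 Y0.00 E0.8229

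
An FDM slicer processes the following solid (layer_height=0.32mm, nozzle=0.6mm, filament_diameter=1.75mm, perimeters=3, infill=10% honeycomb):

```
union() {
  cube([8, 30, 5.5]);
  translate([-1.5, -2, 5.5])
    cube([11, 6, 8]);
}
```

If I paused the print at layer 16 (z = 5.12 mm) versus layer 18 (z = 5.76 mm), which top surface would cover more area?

Layer 16 (z = 5.12): the cube (footprint 8×30) is included at this height (area 240.00 mm²); the cube at (-1.5, -2) does not reach this height (z outside [5.5, 13.5]); Combining (union): only the 8×30 cube is present, so the union is just that shape — area = 240.00 mm². So its area = 240.00 mm². Layer 18 (z = 5.76): the cube does not reach this height (z outside [0, 5.5]); the 11×6 cube at (-1.5, -2) contributes its full rectangle (area 66.00 mm²); Taking the union: only the 11×6 cube at (-1.5, -2) is present, so the union is just that shape — area = 66.00 mm². So its area = 66.00 mm². Layer 16 is larger (240.00 vs 66.00 mm²).

layer 16 (z = 5.12 mm)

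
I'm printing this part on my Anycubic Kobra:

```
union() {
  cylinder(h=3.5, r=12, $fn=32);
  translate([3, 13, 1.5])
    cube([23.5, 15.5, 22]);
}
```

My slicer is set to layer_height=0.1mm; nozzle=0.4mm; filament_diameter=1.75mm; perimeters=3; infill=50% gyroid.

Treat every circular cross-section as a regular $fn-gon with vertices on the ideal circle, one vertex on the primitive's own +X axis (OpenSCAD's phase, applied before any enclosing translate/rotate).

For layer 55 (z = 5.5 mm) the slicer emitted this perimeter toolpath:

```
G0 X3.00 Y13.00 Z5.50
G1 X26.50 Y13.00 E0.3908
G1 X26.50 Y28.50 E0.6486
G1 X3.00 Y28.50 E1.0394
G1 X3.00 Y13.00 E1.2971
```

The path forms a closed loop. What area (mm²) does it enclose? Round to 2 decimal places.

364.25 mm²

Apply the shoelace formula to the sequence of (X, Y) vertices; enclosed area = 364.25 mm².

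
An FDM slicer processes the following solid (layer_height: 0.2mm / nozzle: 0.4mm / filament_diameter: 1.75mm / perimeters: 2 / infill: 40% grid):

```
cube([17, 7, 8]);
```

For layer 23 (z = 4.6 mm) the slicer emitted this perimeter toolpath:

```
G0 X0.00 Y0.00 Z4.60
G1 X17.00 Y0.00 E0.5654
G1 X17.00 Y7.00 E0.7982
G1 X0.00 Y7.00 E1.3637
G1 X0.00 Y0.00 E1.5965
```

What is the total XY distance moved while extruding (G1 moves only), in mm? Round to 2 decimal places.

48.00 mm

Sum the Euclidean lengths of each G1 segment: total = 48.00 mm.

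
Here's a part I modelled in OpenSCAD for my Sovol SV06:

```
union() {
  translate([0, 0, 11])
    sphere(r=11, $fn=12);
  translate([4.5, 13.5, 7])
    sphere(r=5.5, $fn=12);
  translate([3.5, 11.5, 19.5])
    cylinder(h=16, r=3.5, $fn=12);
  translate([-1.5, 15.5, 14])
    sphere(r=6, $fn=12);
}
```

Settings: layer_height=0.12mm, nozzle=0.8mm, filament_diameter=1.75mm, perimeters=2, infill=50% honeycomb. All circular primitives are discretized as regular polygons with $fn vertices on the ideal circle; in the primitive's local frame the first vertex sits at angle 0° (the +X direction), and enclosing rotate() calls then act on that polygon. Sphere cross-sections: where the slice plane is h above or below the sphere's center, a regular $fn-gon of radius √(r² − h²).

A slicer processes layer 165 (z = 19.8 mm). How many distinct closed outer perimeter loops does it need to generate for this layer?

3

At z = 19.8 mm: the r=11 sphere contributes a regular 12-gon of circumradius √(11²−8.8²) = 6.600; the sphere at (4.5, 13.5) is not intersected at this z (|z−center|=12.800 > r=5.5); the cylinder at (3.5, 11.5): section is a regular 12-gon, circumradius r=3.5; the r=6 sphere at (-1.5, 15.5) contributes a regular 12-gon of circumradius √(6²−5.8²) = 1.536; Merging all regions: the 3 present regions are separate (no shared area or edge), so areas and boundary lengths simply add and each stays a separate island — 3 connected regions. The result has 3 disconnected regions.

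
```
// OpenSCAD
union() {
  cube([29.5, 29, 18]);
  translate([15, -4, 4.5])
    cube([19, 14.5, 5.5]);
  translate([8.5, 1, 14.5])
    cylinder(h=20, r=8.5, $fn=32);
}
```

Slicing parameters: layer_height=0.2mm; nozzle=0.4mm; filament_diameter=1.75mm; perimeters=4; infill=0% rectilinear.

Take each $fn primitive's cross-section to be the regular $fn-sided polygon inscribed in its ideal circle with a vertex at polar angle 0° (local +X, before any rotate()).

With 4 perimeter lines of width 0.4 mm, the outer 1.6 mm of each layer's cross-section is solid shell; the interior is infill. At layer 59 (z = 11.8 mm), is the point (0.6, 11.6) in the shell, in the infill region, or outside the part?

At z = 11.8 mm: the cube is present — its section is the full 29.5×29 rectangle; the cube at (15, -4) is not intersected at this z (z outside [4.5, 10]); the cylinder at (8.5, 1) is absent (z outside [14.5, 34.5]); Merging all regions: only the 29.5×29 cube is present, so the union is just that shape — 1 connected region. Overall, the cross-section is a single solid region. The nearest boundary edge runs (0.00, 29.00)→(0.00, 0.00); distance from the point to it = 0.60 mm. The point is inside the cross-section, 0.60 mm from the nearest boundary — within the 1.6 mm shell band (4 × 0.4).

shell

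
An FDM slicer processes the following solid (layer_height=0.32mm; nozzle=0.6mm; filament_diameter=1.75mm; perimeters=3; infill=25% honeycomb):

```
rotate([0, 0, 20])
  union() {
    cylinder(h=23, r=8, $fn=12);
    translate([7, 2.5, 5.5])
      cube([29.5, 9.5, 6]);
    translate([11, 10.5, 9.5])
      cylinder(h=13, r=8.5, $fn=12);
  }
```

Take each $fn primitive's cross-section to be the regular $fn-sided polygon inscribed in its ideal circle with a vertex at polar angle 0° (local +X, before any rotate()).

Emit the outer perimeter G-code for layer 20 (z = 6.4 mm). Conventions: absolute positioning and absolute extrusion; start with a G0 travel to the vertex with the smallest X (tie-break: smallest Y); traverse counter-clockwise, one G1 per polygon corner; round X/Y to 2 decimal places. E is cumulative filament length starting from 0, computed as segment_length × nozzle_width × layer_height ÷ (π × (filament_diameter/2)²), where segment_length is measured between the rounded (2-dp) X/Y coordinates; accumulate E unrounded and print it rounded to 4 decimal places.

At z = 6.4 mm: the r=8 cylinder contributes a regular 12-gon of circumradius 8; the cube at (7, 2.5) (footprint 29.5×9.5) is included at this height; the cylinder at (11, 10.5) is not intersected at this z (z outside [9.5, 22.5]); Merging all regions: the regions partially overlap (shared area 0.20 mm²), so overlapping operands fuse into one piece — 1 connected region; (whole slice rotated 20° about Z — lengths, areas and connectivity unchanged). The outline is a single polygon with 17 vertices. Extrusion per mm of travel: 0.6 × 0.32 / (π × 0.875²) = 0.079824. Accumulating E over each segment gives final E = 9.9678.

G0 X-7.88 Y1.39 Z6.40
G1 X-7.52 Y-2.74 E0.3309
G1 X-5.14 Y-6.13 E0.6616
G1 X-1.39 Y-7.88 E0.9919
G1 X2.74 Y-7.52 E1.3228
G1 X6.13 Y-5.14 E1.6535
G1 X7.88 Y-1.39 E1.9838
G1 X7.52 Y2.74 E2.3147
G1 X6.03 Y4.86 E2.5216
G1 X33.44 Y14.83 E4.8498
G1 X30.19 Y23.76 E5.6084
G1 X2.47 Y13.67 E7.9631
G1 X5.30 Y5.90 E8.6232
G1 X5.14 Y6.13 E8.6456
G1 X1.39 Y7.88 E8.9759
G1 X-2.74 Y7.52 E9.3068
G1 X-6.13 Y5.14 E9.6375
G1 X-7.88 Y1.39 E9.9678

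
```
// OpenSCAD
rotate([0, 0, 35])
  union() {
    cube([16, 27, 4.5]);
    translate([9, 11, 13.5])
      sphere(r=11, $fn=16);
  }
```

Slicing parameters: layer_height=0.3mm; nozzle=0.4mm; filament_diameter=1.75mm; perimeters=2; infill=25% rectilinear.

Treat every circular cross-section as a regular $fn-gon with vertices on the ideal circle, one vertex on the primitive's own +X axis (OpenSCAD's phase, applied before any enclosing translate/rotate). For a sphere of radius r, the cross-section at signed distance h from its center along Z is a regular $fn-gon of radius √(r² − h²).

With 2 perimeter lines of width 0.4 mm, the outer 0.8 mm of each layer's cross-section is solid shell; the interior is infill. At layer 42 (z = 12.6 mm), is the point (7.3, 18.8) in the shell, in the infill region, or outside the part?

At z = 12.6 mm: the cube does not reach this height (z outside [0, 4.5]); the r=11 sphere at (9, 11) contributes a regular 16-gon of circumradius √(11²−0.9²) = 10.963; Taking the union: only the r=11 sphere at (9, 11) is present, so the union is just that shape — 1 connected region; (rotated 35° about Z; rotation is an isometry so areas/perimeters/island counts are preserved). Overall, the cross-section is a single solid region. Undo the 35° rotation: the query point maps to (16.763, 11.213) in the un-rotated model frame. The nearest boundary edge runs (19.96, 11.00)→(19.13, 15.20); distance from the point to it = 3.10 mm. The point is inside the cross-section and 3.10 mm from the nearest boundary — more than the 0.8 mm shell width (2 × 0.4), so it's in the infill interior.

infill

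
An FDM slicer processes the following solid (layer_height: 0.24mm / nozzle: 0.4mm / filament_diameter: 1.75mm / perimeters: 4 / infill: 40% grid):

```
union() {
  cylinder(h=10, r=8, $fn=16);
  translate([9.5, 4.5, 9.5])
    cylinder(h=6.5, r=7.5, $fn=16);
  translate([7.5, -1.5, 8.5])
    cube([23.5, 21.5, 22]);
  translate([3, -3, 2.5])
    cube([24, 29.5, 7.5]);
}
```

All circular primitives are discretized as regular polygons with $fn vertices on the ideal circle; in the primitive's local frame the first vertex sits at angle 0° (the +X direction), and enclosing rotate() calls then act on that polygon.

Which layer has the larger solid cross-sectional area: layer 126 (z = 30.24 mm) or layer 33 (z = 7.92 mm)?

Layer 126 (z = 30.24): the cylinder is not intersected at this z (z outside [0, 10]); the cylinder at (9.5, 4.5) is absent (z outside [9.5, 16]); the cube at (7.5, -1.5) is present — its section is the full 23.5×21.5 rectangle (area 505.25 mm²); the cube at (3, -3) does not reach this height (z outside [2.5, 10]); Merging all regions: only the 23.5×21.5 cube at (7.5, -1.5) is present, so the union is just that shape — area = 505.25 mm². So its area = 505.25 mm². Layer 33 (z = 7.92): the r=8 cylinder gives a regular 16-gon of circumradius 8 (constant along its height) (area = (16/2)·8.000²·sin(360°/16) = 195.93 mm²); the cylinder at (9.5, 4.5) is absent (z outside [9.5, 16]); the cube at (7.5, -1.5) is absent (z outside [8.5, 30.5]); the cube at (3, -3) (footprint 24×29.5) is included at this height (area 708.00 mm²); Taking the union: the regions partially overlap — summed areas 903.93 mm² minus the doubly-counted overlap 39.98 mm² gives 863.95 mm² — area = 863.95 mm². So its area = 863.95 mm². Layer 33 is larger (863.95 vs 505.25 mm²).

layer 33 (z = 7.92 mm)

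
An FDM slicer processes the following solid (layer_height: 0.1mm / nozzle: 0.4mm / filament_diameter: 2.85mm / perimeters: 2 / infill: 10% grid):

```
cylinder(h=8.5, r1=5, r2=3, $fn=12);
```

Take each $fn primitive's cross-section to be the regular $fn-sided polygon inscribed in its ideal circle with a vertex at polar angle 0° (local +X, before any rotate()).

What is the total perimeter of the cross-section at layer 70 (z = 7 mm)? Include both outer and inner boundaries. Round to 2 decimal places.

At z = 7 mm: the cone: at t=0.824 of its height the radius interpolates to r₁+(r₂−r₁)t = 3.353, giving a regular 12-gon of that circumradius (perimeter = 2·12·3.353·sin(180°/12) = 20.83 mm). Overall, the cross-section is a single solid region. Total boundary length (outer) = 20.83 mm.

20.83 mm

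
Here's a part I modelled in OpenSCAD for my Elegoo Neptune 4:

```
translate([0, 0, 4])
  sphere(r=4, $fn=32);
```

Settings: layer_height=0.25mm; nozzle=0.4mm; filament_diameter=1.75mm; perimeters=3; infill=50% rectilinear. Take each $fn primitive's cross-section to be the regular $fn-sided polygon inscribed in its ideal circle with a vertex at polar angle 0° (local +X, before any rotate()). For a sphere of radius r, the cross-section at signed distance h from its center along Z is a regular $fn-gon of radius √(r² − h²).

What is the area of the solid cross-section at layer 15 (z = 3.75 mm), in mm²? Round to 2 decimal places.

49.75 mm²

At z = 3.75 mm: the sphere: section is a regular 32-gon, circumradius = √(r²−h²) = √(4²−0.25²) = 3.992 (area = (32/2)·3.992²·sin(360°/32) = 49.75 mm²). Overall, the cross-section is a single solid region. Net area = 49.75 mm².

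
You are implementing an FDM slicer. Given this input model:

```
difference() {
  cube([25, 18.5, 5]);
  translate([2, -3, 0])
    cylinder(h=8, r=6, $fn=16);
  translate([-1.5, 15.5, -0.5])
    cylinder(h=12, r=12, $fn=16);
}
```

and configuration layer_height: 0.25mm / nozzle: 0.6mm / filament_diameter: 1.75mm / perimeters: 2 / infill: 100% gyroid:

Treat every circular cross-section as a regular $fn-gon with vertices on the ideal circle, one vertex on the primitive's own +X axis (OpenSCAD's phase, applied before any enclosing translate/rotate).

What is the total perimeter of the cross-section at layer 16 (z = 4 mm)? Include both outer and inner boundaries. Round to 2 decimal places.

At z = 4 mm: the cube is present — its section is the full 25×18.5 rectangle (perimeter 87.00 mm); the r=6 cylinder at (2, -3) gives a regular 16-gon of circumradius 6 (constant along its height) (perimeter = 2·16·6.000·sin(180°/16) = 37.46 mm); the r=12 cylinder at (-1.5, 15.5) contributes a regular 16-gon of circumradius 12 (perimeter = 2·16·12.000·sin(180°/16) = 74.91 mm); After the difference (first − rest): starting from the 25×18.5 cube, the r=6 cylinder at (2, -3) partially overlaps it — only the 16.17 mm² overlap (of its 110.21 mm²) is removed, clipping the outline; the r=12 cylinder at (-1.5, 15.5) partially overlaps it — only the 123.04 mm² overlap (of its 440.85 mm²) is removed, clipping the outline — boundary = 81.19 mm. Overall, the cross-section is a single solid region. Total boundary length (outer) = 81.19 mm.

81.19 mm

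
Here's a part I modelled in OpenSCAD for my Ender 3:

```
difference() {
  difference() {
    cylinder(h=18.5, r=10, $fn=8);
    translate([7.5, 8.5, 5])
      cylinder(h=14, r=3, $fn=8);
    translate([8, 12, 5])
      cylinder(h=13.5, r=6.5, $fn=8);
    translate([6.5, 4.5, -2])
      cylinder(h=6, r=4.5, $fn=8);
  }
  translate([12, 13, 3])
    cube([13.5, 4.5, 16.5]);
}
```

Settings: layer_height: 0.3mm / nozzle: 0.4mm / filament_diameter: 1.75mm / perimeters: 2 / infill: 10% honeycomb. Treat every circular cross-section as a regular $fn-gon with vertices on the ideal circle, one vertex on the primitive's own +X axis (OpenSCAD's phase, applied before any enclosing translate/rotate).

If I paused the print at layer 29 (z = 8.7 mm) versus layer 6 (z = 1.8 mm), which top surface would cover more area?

Layer 29 (z = 8.7): the r=10 cylinder gives a regular 8-gon of circumradius 10 (constant along its height) (area = (8/2)·10.000²·sin(360°/8) = 282.84 mm²); the r=3 cylinder at (7.5, 8.5) gives a regular 8-gon of circumradius 3 (constant along its height) (area = (8/2)·3.000²·sin(360°/8) = 25.46 mm²); the cylinder at (8, 12): section is a regular 8-gon, circumradius r=6.5 (area = (8/2)·6.500²·sin(360°/8) = 119.50 mm²); the cylinder at (6.5, 4.5) does not reach this height (z outside [-2, 4]); After the difference (first − rest): starting from the r=10 cylinder (282.84 mm²), the r=3 cylinder at (7.5, 8.5) partially overlaps it — only the 3.31 mm² overlap (of its 25.46 mm²) is removed, clipping the outline; the r=6.5 cylinder at (8, 12) partially overlaps it — only the 2.22 mm² overlap (of its 119.50 mm²) is removed, clipping the outline — area = 277.31 mm²; the cube at (12, 13) is present — its section is the full 13.5×4.5 rectangle (area 60.75 mm²); After the difference (first − rest): starting from that combined region (277.31 mm²), the 13.5×4.5 cube at (12, 13) misses the remaining region (no effect) — area = 277.31 mm². So its area = 277.31 mm². Layer 6 (z = 1.8): the r=10 cylinder gives a regular 8-gon of circumradius 10 (constant along its height) (area = (8/2)·10.000²·sin(360°/8) = 282.84 mm²); the cylinder at (7.5, 8.5) is absent (z outside [5, 19]); the cylinder at (8, 12) does not reach this height (z outside [5, 18.5]); the r=4.5 cylinder at (6.5, 4.5) gives a regular 8-gon of circumradius 4.5 (constant along its height) (area = (8/2)·4.500²·sin(360°/8) = 57.28 mm²); Taking the first minus the rest: starting from the r=10 cylinder (282.84 mm²), the r=4.5 cylinder at (6.5, 4.5) partially overlaps it — only the 39.20 mm² overlap (of its 57.28 mm²) is removed, clipping the outline — area = 243.64 mm²; the cube at (12, 13) does not reach this height (z outside [3, 19.5]); After the difference (first − rest): none of the subtracted shapes is present at this height, so that combined region is unchanged — area = 243.64 mm². So its area = 243.64 mm². Layer 29 is larger (277.31 vs 243.64 mm²).

layer 29 (z = 8.7 mm)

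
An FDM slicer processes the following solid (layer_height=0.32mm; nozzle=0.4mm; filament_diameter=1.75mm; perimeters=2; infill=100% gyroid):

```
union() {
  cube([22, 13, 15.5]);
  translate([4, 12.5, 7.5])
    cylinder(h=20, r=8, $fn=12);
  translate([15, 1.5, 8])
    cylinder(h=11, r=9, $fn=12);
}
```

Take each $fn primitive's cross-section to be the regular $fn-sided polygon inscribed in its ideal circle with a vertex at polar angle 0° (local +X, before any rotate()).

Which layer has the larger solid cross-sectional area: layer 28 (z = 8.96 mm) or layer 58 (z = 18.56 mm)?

Layer 28 (z = 8.96): the cube is present — its section is the full 22×13 rectangle (area 286.00 mm²); the r=8 cylinder at (4, 12.5) gives a regular 12-gon of circumradius 8 (constant along its height) (area = (12/2)·8.000²·sin(360°/12) = 192.00 mm²); the r=9 cylinder at (15, 1.5) contributes a regular 12-gon of circumradius 9 (area = (12/2)·9.000²·sin(360°/12) = 243.00 mm²); Combining (union): the regions partially overlap — summed areas 721.00 mm² minus the doubly-counted overlap 222.42 mm² gives 498.58 mm² — area = 498.58 mm². So its area = 498.58 mm². Layer 58 (z = 18.56): the cube is absent (z outside [0, 15.5]); the r=8 cylinder at (4, 12.5) gives a regular 12-gon of circumradius 8 (constant along its height) (area = (12/2)·8.000²·sin(360°/12) = 192.00 mm²); the cylinder at (15, 1.5): section is a regular 12-gon, circumradius r=9 (area = (12/2)·9.000²·sin(360°/12) = 243.00 mm²); Taking the union: the regions partially overlap — summed areas 435.00 mm² minus the doubly-counted overlap 4.43 mm² gives 430.57 mm² — area = 430.57 mm². So its area = 430.57 mm². Layer 28 is larger (498.58 vs 430.57 mm²).

layer 28 (z = 8.96 mm)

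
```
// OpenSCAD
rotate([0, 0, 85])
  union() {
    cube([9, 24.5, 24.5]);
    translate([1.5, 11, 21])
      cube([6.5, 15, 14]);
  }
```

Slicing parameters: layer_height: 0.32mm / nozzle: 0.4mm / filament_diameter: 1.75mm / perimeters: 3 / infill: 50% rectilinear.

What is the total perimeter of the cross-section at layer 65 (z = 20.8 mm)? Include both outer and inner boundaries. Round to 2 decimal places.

67.00 mm

At z = 20.8 mm: the cube (footprint 9×24.5) is included at this height (perimeter 67.00 mm); the cube at (1.5, 11) is absent (z outside [21, 35]); Combining (union): only the 9×24.5 cube is present, so the union is just that shape — boundary = 67.00 mm; (whole slice rotated 85° about Z — lengths, areas and connectivity unchanged). Overall, the cross-section is a single solid region. Total boundary length (outer) = 67.00 mm.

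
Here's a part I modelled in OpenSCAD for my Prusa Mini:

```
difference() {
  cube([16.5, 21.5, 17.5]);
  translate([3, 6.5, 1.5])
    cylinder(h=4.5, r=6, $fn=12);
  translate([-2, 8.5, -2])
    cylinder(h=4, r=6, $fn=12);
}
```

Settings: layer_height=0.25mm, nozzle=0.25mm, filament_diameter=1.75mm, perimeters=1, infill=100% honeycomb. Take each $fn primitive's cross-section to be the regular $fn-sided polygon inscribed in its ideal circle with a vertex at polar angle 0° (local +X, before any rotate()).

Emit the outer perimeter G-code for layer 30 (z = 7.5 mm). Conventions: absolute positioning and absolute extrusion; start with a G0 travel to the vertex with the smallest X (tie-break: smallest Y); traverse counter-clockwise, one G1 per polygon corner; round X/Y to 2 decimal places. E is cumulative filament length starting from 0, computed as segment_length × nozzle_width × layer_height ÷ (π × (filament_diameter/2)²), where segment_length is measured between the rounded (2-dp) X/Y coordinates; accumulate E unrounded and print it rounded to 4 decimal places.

G0 X0.00 Y0.00 Z7.50
G1 X16.50 Y0.00 E0.4287
G1 X16.50 Y21.50 E0.9874
G1 X0.00 Y21.50 E1.4162
G1 X0.00 Y0.00 E1.9748

At z = 7.5 mm: the cube is present — its section is the full 16.5×21.5 rectangle; the cylinder at (3, 6.5) does not reach this height (z outside [1.5, 6]); the cylinder at (-2, 8.5) does not reach this height (z outside [-2, 2]); Subtracting the remaining from the first: none of the subtracted shapes is present at this height, so the 16.5×21.5 cube is unchanged — 1 connected region. The outline is a single polygon with 4 vertices. Extrusion per mm of travel: 0.25 × 0.25 / (π × 0.875²) = 0.025984. Accumulating E over each segment gives final E = 1.9748.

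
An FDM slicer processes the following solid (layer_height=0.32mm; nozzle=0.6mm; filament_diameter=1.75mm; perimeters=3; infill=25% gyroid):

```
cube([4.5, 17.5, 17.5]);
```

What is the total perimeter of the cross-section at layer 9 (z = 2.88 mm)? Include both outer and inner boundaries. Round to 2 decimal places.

At z = 2.88 mm: the cube is present — its section is the full 4.5×17.5 rectangle (perimeter 44.00 mm). Overall, the cross-section is a single solid region. Total boundary length (outer) = 44.00 mm.

44.00 mm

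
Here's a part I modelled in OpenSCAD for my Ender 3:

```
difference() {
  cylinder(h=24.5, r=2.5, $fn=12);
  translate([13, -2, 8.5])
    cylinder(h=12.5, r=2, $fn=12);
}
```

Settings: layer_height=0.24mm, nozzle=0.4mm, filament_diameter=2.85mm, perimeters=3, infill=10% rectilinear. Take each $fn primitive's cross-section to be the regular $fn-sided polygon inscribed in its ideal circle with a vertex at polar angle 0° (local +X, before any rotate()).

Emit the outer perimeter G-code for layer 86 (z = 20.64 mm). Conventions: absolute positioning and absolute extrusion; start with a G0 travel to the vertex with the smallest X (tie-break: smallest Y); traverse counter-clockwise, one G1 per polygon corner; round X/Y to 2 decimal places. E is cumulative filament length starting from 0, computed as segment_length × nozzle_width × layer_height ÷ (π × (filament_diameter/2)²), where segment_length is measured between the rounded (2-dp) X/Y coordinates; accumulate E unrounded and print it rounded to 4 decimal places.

At z = 20.64 mm: the cylinder: section is a regular 12-gon, circumradius r=2.5; the cylinder at (13, -2): section is a regular 12-gon, circumradius r=2; Taking the first minus the rest: starting from the r=2.5 cylinder, the r=2 cylinder at (13, -2) misses the remaining region (no effect) — 1 connected region. The outline is a single polygon with 12 vertices. Extrusion per mm of travel: 0.4 × 0.24 / (π × 1.425²) = 0.015048. Accumulating E over each segment gives final E = 0.2340.

G0 X-2.50 Y0.00 Z20.64
G1 X-2.17 Y-1.25 E0.0195
G1 X-1.25 Y-2.17 E0.0390
G1 X0.00 Y-2.50 E0.0585
G1 X1.25 Y-2.17 E0.0779
G1 X2.17 Y-1.25 E0.0975
G1 X2.50 Y0.00 E0.1170
G1 X2.17 Y1.25 E0.1364
G1 X1.25 Y2.17 E0.1560
G1 X0.00 Y2.50 E0.1755
G1 X-1.25 Y2.17 E0.1949
G1 X-2.17 Y1.25 E0.2145
G1 X-2.50 Y0.00 E0.2340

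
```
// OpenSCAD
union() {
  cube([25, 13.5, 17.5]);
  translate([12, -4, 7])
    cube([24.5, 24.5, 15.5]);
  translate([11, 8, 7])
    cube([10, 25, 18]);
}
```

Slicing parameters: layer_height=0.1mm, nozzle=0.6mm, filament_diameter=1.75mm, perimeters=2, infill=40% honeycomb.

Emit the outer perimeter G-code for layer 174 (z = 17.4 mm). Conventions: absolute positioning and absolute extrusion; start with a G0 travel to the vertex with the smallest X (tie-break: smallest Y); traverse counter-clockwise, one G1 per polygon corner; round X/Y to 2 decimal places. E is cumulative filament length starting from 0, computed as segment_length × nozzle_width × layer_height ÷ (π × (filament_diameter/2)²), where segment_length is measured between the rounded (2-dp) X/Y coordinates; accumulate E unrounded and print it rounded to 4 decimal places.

At z = 17.4 mm: the 25×13.5 cube contributes its full rectangle; the cube at (12, -4) (footprint 24.5×24.5) is included at this height; the 10×25 cube at (11, 8) contributes its full rectangle; Merging all regions: the regions partially overlap (shared area 293.50 mm²), so overlapping operands fuse into one piece — 1 connected region. The outline is a single polygon with 10 vertices. Extrusion per mm of travel: 0.6 × 0.1 / (π × 0.875²) = 0.024945. Accumulating E over each segment gives final E = 3.6669.

G0 X0.00 Y0.00 Z17.40
G1 X12.00 Y0.00 E0.2993
G1 X12.00 Y-4.00 E0.3991
G1 X36.50 Y-4.00 E1.0103
G1 X36.50 Y20.50 E1.6214
G1 X21.00 Y20.50 E2.0081
G1 X21.00 Y33.00 E2.3199
G1 X11.00 Y33.00 E2.5693
G1 X11.00 Y13.50 E3.0558
G1 X0.00 Y13.50 E3.3302
G1 X0.00 Y0.00 E3.6669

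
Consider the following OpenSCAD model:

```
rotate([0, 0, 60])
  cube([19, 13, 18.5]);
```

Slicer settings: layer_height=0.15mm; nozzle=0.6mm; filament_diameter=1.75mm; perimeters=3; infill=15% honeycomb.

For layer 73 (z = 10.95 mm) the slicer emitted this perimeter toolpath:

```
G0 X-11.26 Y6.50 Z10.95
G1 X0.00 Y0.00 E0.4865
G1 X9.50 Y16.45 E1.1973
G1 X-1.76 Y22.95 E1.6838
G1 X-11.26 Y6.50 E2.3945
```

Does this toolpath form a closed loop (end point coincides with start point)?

yes

Start point (G0): (-11.26, 6.50). End point (last G1): the path returns to the start — closed.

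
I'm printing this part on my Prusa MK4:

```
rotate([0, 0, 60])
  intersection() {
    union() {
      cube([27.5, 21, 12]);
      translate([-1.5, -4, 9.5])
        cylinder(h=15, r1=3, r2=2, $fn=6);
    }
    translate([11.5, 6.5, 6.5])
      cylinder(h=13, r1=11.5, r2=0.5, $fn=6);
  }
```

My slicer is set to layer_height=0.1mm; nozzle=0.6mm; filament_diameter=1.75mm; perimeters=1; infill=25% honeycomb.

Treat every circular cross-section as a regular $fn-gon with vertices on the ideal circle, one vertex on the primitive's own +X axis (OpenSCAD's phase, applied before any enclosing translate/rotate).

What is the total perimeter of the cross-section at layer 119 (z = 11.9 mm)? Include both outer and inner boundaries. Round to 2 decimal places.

At z = 11.9 mm: the 27.5×21 cube contributes its full rectangle (perimeter 97.00 mm); the cone at (-1.5, -4) contributes a regular 6-gon of circumradius 2.840 (interpolated between r1=3 and r2=2 at t=0.160) (perimeter = 2·6·2.840·sin(180°/6) = 17.04 mm); Taking the union: the 2 present regions are separate (no shared area or edge), so areas and boundary lengths simply add and each stays a separate island — boundary = 114.04 mm; the cone at (11.5, 6.5) (r1=11.5→r2=0.5) has section circumradius 6.931 here — a regular 6-gon (perimeter = 2·6·6.931·sin(180°/6) = 41.58 mm); Taking the intersection: the cone at (11.5, 6.5) lies inside the result so far, so the common part is the cone at (11.5, 6.5) itself — boundary = 41.58 mm; (rotated 60° about Z; rotation is an isometry so areas/perimeters/island counts are preserved). Overall, the cross-section is a single solid region. Total boundary length (outer) = 41.58 mm.

41.58 mm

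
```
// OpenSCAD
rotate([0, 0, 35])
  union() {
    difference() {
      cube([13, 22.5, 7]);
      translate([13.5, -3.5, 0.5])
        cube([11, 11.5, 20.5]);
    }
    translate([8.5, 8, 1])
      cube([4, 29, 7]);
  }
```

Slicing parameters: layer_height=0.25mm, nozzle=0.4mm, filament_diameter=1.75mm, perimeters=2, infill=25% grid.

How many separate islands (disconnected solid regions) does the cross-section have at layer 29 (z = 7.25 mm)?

1

At z = 7.25 mm: the cube does not reach this height (z outside [0, 7]); the cube at (13.5, -3.5) (footprint 11×11.5) is included at this height; Subtracting the remaining from the first: the first operand is absent here, so nothing remains; the cube at (8.5, 8) is present — its section is the full 4×29 rectangle; Taking the union: only the 4×29 cube at (8.5, 8) is present, so the union is just that shape — 1 connected region; (whole slice rotated 35° about Z — lengths, areas and connectivity unchanged). Overall, the cross-section is a single solid region. Island count = 1.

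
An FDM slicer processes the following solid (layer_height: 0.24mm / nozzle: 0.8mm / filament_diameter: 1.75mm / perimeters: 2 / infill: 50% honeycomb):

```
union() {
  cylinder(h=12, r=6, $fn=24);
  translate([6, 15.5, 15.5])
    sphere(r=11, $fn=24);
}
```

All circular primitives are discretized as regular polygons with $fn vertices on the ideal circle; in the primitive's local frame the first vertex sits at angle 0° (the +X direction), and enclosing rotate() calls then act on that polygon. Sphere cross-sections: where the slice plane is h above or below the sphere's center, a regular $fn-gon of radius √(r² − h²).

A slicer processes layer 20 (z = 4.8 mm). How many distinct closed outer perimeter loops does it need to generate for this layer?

At z = 4.8 mm: the r=6 cylinder gives a regular 24-gon of circumradius 6 (constant along its height); the sphere at (6, 15.5): section is a regular 24-gon, circumradius = √(r²−h²) = √(11²−10.7²) = 2.551; Merging all regions: the 2 present regions are separate (no shared area or edge), so areas and boundary lengths simply add and each stays a separate island — 2 connected regions. The result has 2 disconnected regions.

2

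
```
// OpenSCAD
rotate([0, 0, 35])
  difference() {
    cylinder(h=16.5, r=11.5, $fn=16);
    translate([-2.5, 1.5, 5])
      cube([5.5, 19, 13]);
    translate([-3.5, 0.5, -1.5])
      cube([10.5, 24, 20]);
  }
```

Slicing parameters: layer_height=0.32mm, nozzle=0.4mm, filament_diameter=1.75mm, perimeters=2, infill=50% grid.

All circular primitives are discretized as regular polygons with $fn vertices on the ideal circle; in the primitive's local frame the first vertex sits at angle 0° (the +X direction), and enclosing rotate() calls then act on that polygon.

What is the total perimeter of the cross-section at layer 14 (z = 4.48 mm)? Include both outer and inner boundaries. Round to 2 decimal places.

At z = 4.48 mm: the cylinder: section is a regular 16-gon, circumradius r=11.5 (perimeter = 2·16·11.500·sin(180°/16) = 71.79 mm); the cube at (-2.5, 1.5) does not reach this height (z outside [5, 18]); the cube at (-3.5, 0.5) (footprint 10.5×24) is included at this height (perimeter 69.00 mm); After the difference (first − rest): starting from the r=11.5 cylinder, the 10.5×24 cube at (-3.5, 0.5) partially overlaps it — only the 107.82 mm² overlap (of its 252.00 mm²) is removed, clipping the outline — boundary = 89.80 mm; (rotated 35° about Z; rotation is an isometry so areas/perimeters/island counts are preserved). Overall, the cross-section is a single solid region. Total boundary length (outer) = 89.80 mm.

89.80 mm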